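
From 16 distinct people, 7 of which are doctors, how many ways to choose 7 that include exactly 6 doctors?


Choose 6 of the 7 doctors and 1 of the other 9 people:
C(7,6)×C(9,1) = 7×9 = 63

63


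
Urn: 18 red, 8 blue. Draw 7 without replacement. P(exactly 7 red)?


Hypergeometric: C(18,7)×C(8,0)/C(26,7)
= 31824×1/657800 = 306/6325

P(X=7) = 306/6325 ≈ 4.84%


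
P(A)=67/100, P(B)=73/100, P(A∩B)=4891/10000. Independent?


P(A)×P(B) = 4891/10000
P(A∩B) = 4891/10000
Equal ✓ → Independent

Yes, independent


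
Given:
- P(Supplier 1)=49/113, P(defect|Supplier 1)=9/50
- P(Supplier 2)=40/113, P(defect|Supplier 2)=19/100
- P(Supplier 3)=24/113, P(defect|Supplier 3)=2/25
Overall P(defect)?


P(B) = Σ P(B|Aᵢ)×P(Aᵢ)
  9/50×49/113 = 441/5650
  19/100×40/113 = 38/565
  2/25×24/113 = 48/2825
Sum = 917/5650

P(defect) = 917/5650 ≈ 16.23%


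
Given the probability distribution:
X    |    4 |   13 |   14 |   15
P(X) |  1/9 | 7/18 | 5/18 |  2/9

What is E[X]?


E[X] = Σ x·P(X=x)
= (4)×(1/9) + (13)×(7/18) + (14)×(5/18) + (15)×(2/9)
= 229/18

E[X] = 229/18


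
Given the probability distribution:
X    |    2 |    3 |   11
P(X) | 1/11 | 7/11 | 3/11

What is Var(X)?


E[X] = 56/11
E[X²] = 430/11
Var(X) = E[X²] - (E[X])² = 430/11 - 3136/121 = 1594/121

Var(X) = 1594/121 ≈ 13.1736


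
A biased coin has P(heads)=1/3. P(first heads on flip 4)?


Geometric: P(X=4) = (1-p)^(k-1)×p = (2/3)^3×1/3 = 8/81

P(X=4) = 8/81 ≈ 9.88%


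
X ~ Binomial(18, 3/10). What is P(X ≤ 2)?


P(X ≤ 2) = Σ P(X=i) for i=0..2
P(X=0) = 1628413597910449/1000000000000000000
P(X=1) = 6281023877654589/500000000000000000
P(X=2) = 45761745394340577/1000000000000000000
Sum = 14988051686890051/250000000000000000

P(X ≤ 2) = 14988051686890051/250000000000000000 ≈ 6.00%


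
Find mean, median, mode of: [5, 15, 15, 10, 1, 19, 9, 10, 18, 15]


Sorted: [1, 5, 9, 10, 10, 15, 15, 15, 18, 19]
Mean = 117/10
Median = 25/2
Freq: {5: 1, 15: 3, 10: 2, 1: 1, 19: 1, 9: 1, 18: 1}
Mode: [15]

Mean=117/10, Median=25/2, Mode=15


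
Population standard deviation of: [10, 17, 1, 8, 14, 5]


Mean = 55/6
  (10-55/6)²=25/36
  (17-55/6)²=2209/36
  (1-55/6)²=2401/36
  (8-55/6)²=49/36
  (14-55/6)²=841/36
  (5-55/6)²=625/36
Σ(x-μ)² = 1025/6
σ² = (1025/6)/6 = 1025/36

σ = √(1025/36) ≈ 5.3359


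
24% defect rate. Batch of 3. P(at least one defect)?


P(all good) = (19/25)^3 = 6859/15625
P(≥1 defect) = 8766/15625

P = 8766/15625 ≈ 56.10%


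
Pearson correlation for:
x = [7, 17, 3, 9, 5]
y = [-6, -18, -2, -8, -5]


n=5, Σx=41, Σy=-39, Σxy=-451, Σx²=453, Σy²=453
r = (5×(-451) - 41×(-39))/√((5×453 - 41²)(5×453 - (-39)²))
= -656/√(584×744) = -656/√434496 ≈ -656/659.1631 ≈ -0.9952

r ≈ -0.9952


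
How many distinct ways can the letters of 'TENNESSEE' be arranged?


Letters: 9, freq: {'T': 1, 'E': 4, 'N': 2, 'S': 2}
9!/(1!×4!×2!×2!) = 362880/96 = 3780

3780


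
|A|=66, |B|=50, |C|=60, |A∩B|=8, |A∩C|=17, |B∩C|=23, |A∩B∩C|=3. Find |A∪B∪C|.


|A∪B∪C| = 66+50+60-8-17-23+3 = 131

|A∪B∪C| = 131


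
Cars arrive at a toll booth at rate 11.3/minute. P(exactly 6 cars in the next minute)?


Poisson(λ=11.3): P(X=6) = e^(-λ)×λ^k/k!
= e^(-11.3) × 11.3^6 / 6!
≈ 1.237292426e-05 × 2081951.75261 / 720 ≈ 0.035778

P(X=6) ≈ 0.035778 ≈ 3.58%


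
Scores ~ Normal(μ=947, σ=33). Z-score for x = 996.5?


z = (x - μ)/σ = (996.5 - 947)/33 = 1.5

z = 1.5


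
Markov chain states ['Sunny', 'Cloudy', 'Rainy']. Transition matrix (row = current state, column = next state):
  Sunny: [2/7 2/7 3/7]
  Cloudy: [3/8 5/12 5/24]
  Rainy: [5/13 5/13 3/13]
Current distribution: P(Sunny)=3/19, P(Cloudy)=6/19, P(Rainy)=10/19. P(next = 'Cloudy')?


P(next=Cloudy) = Σᵢ P(now=i)×P(i→Cloudy)
= 3/19×2/7 + 6/19×5/12 + 10/19×5/13
= 6/133 + 5/38 + 50/247 = 69/182

P = 69/182 ≈ 0.3791


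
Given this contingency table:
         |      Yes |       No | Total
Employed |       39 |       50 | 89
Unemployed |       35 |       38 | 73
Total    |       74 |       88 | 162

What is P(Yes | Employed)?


P(Yes | Employed) = 39/(39+50) = 39/89

P(Yes|Employed) = 39/89 ≈ 43.82%


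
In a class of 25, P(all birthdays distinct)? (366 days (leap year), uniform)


P(all different) = Π(366-i)/366 for i=0..24
= (366/366)×(365/366)×...×(342/366)
= 0.432316

P ≈ 0.4323 ≈ 43.23%


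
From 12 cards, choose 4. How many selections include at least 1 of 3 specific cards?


Complement: C(12,4) - C(9,4) = 495 - 126 = 369

369


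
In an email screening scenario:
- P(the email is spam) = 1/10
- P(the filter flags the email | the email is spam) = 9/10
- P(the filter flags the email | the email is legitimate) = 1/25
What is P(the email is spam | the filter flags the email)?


Using Bayes' theorem:
P(A|B) = P(B|A)·P(A) / P(B)

P(the filter flags the email) = 9/10 × 1/10 + 1/25 × 9/10
= 9/100 + 9/250 = 63/500

P(the email is spam|the filter flags the email) = (9/100) / (63/500) = 5/7

P(the email is spam|the filter flags the email) = 5/7 ≈ 71.43%


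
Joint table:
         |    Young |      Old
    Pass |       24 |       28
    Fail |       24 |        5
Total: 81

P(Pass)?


P(Pass) = (24+28)/81 = 52/81

P(Pass) = 52/81 ≈ 64.20%


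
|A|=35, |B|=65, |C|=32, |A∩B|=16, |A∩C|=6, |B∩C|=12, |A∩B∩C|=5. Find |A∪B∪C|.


|A∪B∪C| = 35+65+32-16-6-12+5 = 103

|A∪B∪C| = 103


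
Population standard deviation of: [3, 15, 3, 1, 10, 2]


Mean = 34/6 = 17/3
  (3-17/3)²=64/9
  (15-17/3)²=784/9
  (3-17/3)²=64/9
  (1-17/3)²=196/9
  (10-17/3)²=169/9
  (2-17/3)²=121/9
Σ(x-μ)² = 466/3
σ² = (466/3)/6 = 233/9

σ = √(233/9) ≈ 5.0881


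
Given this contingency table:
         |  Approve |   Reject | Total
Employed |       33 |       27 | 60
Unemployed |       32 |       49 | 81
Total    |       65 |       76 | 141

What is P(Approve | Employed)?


P(Approve | Employed) = 33/(33+27) = 33/60 = 11/20

P(Approve|Employed) = 11/20 ≈ 55.00%


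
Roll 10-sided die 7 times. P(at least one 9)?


P(no 9)^7 = (9/10)^7 = 4782969/10000000
P(≥1) = 1 - 4782969/10000000 = 5217031/10000000

P = 5217031/10000000 ≈ 52.17%


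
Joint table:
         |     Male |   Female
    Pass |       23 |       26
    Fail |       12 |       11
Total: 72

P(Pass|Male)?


P(Pass|Male) = 23/(23+12) = 23/35

P = 23/35 ≈ 65.71%


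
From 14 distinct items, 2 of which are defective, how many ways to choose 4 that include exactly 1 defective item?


Choose 1 of the 2 defective items and 3 of the other 12 items:
C(2,1)×C(12,3) = 2×220 = 440

440


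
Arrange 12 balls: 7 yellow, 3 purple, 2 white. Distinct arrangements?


12!/(7!×3!×2!) = 7920

7920


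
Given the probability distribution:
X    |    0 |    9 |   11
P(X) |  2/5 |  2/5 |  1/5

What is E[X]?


E[X] = Σ x·P(X=x)
= (0)×(2/5) + (9)×(2/5) + (11)×(1/5)
= 29/5

E[X] = 29/5


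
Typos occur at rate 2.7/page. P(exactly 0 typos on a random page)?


Poisson(λ=2.7): P(X=0) = e^(-λ)×λ^k/k!
= e^(-2.7) × 2.7^0 / 0!
≈ 0.06720551274 × 1 / 1 ≈ 0.067206

P(X=0) ≈ 0.067206 ≈ 6.72%


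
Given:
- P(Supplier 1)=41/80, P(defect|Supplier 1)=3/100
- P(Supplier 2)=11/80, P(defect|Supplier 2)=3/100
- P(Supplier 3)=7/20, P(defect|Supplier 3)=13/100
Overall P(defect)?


P(B) = Σ P(B|Aᵢ)×P(Aᵢ)
  3/100×41/80 = 123/8000
  3/100×11/80 = 33/8000
  13/100×7/20 = 91/2000
Sum = 13/200

P(defect) = 13/200 ≈ 6.50%


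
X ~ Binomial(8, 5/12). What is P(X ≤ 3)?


P(X ≤ 3) = Σ P(X=i) for i=0..3
P(X=0) = 5764801/429981696
P(X=1) = 4117715/53747712
P(X=2) = 20588575/107495424
P(X=3) = 14706125/53747712
Sum = 238709821/429981696

P(X ≤ 3) = 238709821/429981696 ≈ 55.52%


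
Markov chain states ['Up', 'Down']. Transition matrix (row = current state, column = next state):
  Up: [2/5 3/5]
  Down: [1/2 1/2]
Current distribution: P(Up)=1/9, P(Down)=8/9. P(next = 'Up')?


P(next=Up) = Σᵢ P(now=i)×P(i→Up)
= 1/9×2/5 + 8/9×1/2
= 2/45 + 4/9 = 22/45

P = 22/45 ≈ 0.4889


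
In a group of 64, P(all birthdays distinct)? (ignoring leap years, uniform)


P(all different) = Π(365-i)/365 for i=0..63
= (365/365)×(364/365)×...×(302/365)
= 0.002810

P ≈ 0.0028 ≈ 0.28%


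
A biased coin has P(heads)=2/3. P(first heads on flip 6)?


Geometric: P(X=6) = (1-p)^(k-1)×p = (1/3)^5×2/3 = 2/729

P(X=6) = 2/729 ≈ 0.27%


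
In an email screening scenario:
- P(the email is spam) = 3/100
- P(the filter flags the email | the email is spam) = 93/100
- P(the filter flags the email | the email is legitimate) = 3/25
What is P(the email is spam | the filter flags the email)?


Using Bayes' theorem:
P(A|B) = P(B|A)·P(A) / P(B)

P(the filter flags the email) = 93/100 × 3/100 + 3/25 × 97/100
= 279/10000 + 291/2500 = 1443/10000

P(the email is spam|the filter flags the email) = (279/10000) / (1443/10000) = 93/481

P(the email is spam|the filter flags the email) = 93/481 ≈ 19.33%


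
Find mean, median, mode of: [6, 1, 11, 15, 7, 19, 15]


Sorted: [1, 6, 7, 11, 15, 15, 19]
Mean = 74/7
Median = 11
Freq: {6: 1, 1: 1, 11: 1, 15: 2, 7: 1, 19: 1}
Mode: [15]

Mean=74/7, Median=11, Mode=15


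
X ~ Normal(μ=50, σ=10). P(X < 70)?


z = (70-50)/10 = 2.0
P(Z < 2.0) = 0.9772

P(X < 70) ≈ 0.9772


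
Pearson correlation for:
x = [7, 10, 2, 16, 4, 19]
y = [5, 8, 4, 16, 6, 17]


n=6, Σx=58, Σy=56, Σxy=726, Σx²=786, Σy²=686
r = (6×726 - 58×56)/√((6×786 - 58²)(6×686 - 56²))
= 1108/√(1352×980) = 1108/√1324960 ≈ 1108/1151.0691 ≈ 0.9626

r ≈ 0.9626


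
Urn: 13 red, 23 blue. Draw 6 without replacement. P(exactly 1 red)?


Hypergeometric: C(13,1)×C(23,5)/C(36,6)
= 13×33649/1947792 = 5681/25296

P(X=1) = 5681/25296 ≈ 22.46%


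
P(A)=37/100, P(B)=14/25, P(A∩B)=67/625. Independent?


P(A)×P(B) = 259/1250
P(A∩B) = 67/625
Not equal → NOT independent

No, not independent


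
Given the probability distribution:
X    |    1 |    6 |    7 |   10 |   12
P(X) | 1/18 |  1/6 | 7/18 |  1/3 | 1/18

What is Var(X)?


E[X] = 70/9
E[X²] = 598/9
Var(X) = E[X²] - (E[X])² = 598/9 - 4900/81 = 482/81

Var(X) = 482/81 ≈ 5.9506


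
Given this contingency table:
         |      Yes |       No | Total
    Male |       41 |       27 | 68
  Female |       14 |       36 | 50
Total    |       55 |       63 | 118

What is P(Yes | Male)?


P(Yes | Male) = 41/(41+27) = 41/68

P(Yes|Male) = 41/68 ≈ 60.29%


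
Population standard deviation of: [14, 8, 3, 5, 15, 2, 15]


Mean = 62/7
  (14-62/7)²=1296/49
  (8-62/7)²=36/49
  (3-62/7)²=1681/49
  (5-62/7)²=729/49
  (15-62/7)²=1849/49
  (2-62/7)²=2304/49
  (15-62/7)²=1849/49
Σ(x-μ)² = 1392/7
σ² = (1392/7)/7 = 1392/49

σ = √(1392/49) ≈ 5.3299


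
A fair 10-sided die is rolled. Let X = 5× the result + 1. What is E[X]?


E[die] = (1+10)/2 = 11/2
E[X] = 5×11/2 + 1 = 57/2

E[X] = 57/2


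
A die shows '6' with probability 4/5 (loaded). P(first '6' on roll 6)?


Geometric: P(X=6) = (1-p)^(k-1)×p = (1/5)^5×4/5 = 4/15625

P(X=6) = 4/15625 ≈ 0.03%


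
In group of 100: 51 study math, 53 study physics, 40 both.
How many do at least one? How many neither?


|A∪B| = 51+53-40 = 64
Neither = 100-64 = 36

At least one: 64; Neither: 36


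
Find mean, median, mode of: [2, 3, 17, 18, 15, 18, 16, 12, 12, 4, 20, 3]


Sorted: [2, 3, 3, 4, 12, 12, 15, 16, 17, 18, 18, 20]
Mean = 140/12 = 35/3
Median = 27/2
Freq: {2: 1, 3: 2, 17: 1, 18: 2, 15: 1, 16: 1, 12: 2, 4: 1, 20: 1}
Mode: [3, 12, 18]

Mean=35/3, Median=27/2, Mode=[3, 12, 18]


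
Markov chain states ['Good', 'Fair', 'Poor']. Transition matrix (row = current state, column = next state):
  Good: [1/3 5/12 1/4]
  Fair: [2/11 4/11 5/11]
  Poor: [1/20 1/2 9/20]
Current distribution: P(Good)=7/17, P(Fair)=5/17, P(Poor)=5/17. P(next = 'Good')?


P(next=Good) = Σᵢ P(now=i)×P(i→Good)
= 7/17×1/3 + 5/17×2/11 + 5/17×1/20
= 7/51 + 10/187 + 1/68 = 461/2244

P = 461/2244 ≈ 0.2054


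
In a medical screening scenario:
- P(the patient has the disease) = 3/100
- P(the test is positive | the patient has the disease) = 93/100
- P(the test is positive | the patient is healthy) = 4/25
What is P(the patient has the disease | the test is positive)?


Using Bayes' theorem:
P(A|B) = P(B|A)·P(A) / P(B)

P(the test is positive) = 93/100 × 3/100 + 4/25 × 97/100
= 279/10000 + 97/625 = 1831/10000

P(the patient has the disease|the test is positive) = (279/10000) / (1831/10000) = 279/1831

P(the patient has the disease|the test is positive) = 279/1831 ≈ 15.24%


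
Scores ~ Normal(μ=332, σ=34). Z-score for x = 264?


z = (x - μ)/σ = (264 - 332)/34 = -2.0

z = -2.0


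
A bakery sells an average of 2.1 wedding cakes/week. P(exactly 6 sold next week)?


Poisson(λ=2.1): P(X=6) = e^(-λ)×λ^k/k!
= e^(-2.1) × 2.1^6 / 6!
≈ 0.1224564283 × 85.766121 / 720 ≈ 0.014587

P(X=6) ≈ 0.014587 ≈ 1.46%


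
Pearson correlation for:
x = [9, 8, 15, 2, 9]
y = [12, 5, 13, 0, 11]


n=5, Σx=43, Σy=41, Σxy=442, Σx²=455, Σy²=459
r = (5×442 - 43×41)/√((5×455 - 43²)(5×459 - 41²))
= 447/√(426×614) = 447/√261564 ≈ 447/511.4333 ≈ 0.8740

r ≈ 0.8740


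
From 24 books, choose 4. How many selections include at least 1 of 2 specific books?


Complement: C(24,4) - C(22,4) = 10626 - 7315 = 3311

3311


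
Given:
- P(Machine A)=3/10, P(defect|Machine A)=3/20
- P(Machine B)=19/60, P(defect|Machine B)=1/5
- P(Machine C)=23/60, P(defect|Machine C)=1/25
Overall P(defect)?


P(B) = Σ P(B|Aᵢ)×P(Aᵢ)
  3/20×3/10 = 9/200
  1/5×19/60 = 19/300
  1/25×23/60 = 23/1500
Sum = 371/3000

P(defect) = 371/3000 ≈ 12.37%


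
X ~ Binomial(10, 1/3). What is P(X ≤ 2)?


P(X ≤ 2) = Σ P(X=i) for i=0..2
P(X=0) = 1024/59049
P(X=1) = 5120/59049
P(X=2) = 1280/6561
Sum = 5888/19683

P(X ≤ 2) = 5888/19683 ≈ 29.91%


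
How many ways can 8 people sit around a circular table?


Circular arrangements of 8 distinct objects: fix one position to break rotational symmetry.
(n-1)! = 7! = 5040

5040


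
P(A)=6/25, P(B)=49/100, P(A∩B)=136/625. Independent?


P(A)×P(B) = 147/1250
P(A∩B) = 136/625
Not equal → NOT independent

No, not independent


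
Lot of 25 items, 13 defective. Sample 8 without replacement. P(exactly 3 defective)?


Hypergeometric: C(13,3)×C(12,5)/C(25,8)
= 286×792/1081575 = 2288/10925

P(X=3) = 2288/10925 ≈ 20.94%


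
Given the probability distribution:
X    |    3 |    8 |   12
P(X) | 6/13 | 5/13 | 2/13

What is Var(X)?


E[X] = 82/13
E[X²] = 662/13
Var(X) = E[X²] - (E[X])² = 662/13 - 6724/169 = 1882/169

Var(X) = 1882/169 ≈ 11.1361


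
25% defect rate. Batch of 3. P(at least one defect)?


P(all good) = (3/4)^3 = 27/64
P(≥1 defect) = 37/64

P = 37/64 ≈ 57.81%


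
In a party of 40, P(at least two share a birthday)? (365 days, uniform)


P(all different) = Π(365-i)/365 for i=0..39
= 0.108768
P(match) = 1 - 0.108768 = 0.891232

P ≈ 0.8912 ≈ 89.12%


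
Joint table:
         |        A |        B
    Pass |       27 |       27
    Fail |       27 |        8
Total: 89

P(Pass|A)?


P(Pass|A) = 27/(27+27) = 27/54 = 1/2

P = 1/2 ≈ 50.00%


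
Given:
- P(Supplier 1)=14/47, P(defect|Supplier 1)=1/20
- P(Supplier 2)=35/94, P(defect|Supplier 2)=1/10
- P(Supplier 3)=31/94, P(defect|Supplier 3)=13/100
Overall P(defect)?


P(B) = Σ P(B|Aᵢ)×P(Aᵢ)
  1/20×14/47 = 7/470
  1/10×35/94 = 7/188
  13/100×31/94 = 403/9400
Sum = 19/200

P(defect) = 19/200 ≈ 9.50%


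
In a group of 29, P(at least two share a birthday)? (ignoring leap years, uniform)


P(all different) = Π(365-i)/365 for i=0..28
= 0.319031
P(match) = 1 - 0.319031 = 0.680969

P ≈ 0.6810 ≈ 68.10%


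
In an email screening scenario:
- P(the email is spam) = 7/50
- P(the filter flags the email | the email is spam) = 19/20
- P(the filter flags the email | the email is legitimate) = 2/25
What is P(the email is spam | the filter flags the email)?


Using Bayes' theorem:
P(A|B) = P(B|A)·P(A) / P(B)

P(the filter flags the email) = 19/20 × 7/50 + 2/25 × 43/50
= 133/1000 + 43/625 = 1009/5000

P(the email is spam|the filter flags the email) = (133/1000) / (1009/5000) = 665/1009

P(the email is spam|the filter flags the email) = 665/1009 ≈ 65.91%


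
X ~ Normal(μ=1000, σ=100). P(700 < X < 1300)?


z₁=(700-1000)/100=-3.0, z₂=(1300-1000)/100=3.0
P = Φ(3.0) - Φ(-3.0) = 0.998650 - 0.001350 = 0.997300 ≈ 0.9973

P(700 < X < 1300) ≈ 0.9973


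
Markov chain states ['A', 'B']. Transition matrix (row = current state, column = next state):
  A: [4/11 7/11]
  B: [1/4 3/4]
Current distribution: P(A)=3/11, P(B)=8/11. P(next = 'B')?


P(next=B) = Σᵢ P(now=i)×P(i→B)
= 3/11×7/11 + 8/11×3/4
= 21/121 + 6/11 = 87/121

P = 87/121 ≈ 0.7190


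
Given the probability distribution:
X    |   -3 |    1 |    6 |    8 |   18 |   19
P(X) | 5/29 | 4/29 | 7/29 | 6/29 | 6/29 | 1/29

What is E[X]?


E[X] = Σ x·P(X=x)
= (-3)×(5/29) + (1)×(4/29) + (6)×(7/29) + (8)×(6/29) + (18)×(6/29) + (19)×(1/29)
= 206/29

E[X] = 206/29


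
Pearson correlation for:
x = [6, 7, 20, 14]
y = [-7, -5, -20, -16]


n=4, Σx=47, Σy=-48, Σxy=-701, Σx²=681, Σy²=730
r = (4×(-701) - 47×(-48))/√((4×681 - 47²)(4×730 - (-48)²))
= -548/√(515×616) = -548/√317240 ≈ -548/563.2406 ≈ -0.9729

r ≈ -0.9729


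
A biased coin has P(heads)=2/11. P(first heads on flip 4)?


Geometric: P(X=4) = (1-p)^(k-1)×p = (9/11)^3×2/11 = 1458/14641

P(X=4) = 1458/14641 ≈ 9.96%


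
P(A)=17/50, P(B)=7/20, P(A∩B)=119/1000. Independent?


P(A)×P(B) = 119/1000
P(A∩B) = 119/1000
Equal ✓ → Independent

Yes, independent


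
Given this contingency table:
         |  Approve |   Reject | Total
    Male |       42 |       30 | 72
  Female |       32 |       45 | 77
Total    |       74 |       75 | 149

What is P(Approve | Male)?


P(Approve | Male) = 42/(42+30) = 42/72 = 7/12

P(Approve|Male) = 7/12 ≈ 58.33%


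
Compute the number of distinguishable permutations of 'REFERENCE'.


Letters: 9, freq: {'R': 2, 'E': 4, 'F': 1, 'N': 1, 'C': 1}
9!/(2!×4!×1!×1!×1!) = 362880/48 = 7560

7560


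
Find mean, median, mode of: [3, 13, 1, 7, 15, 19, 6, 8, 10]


Sorted: [1, 3, 6, 7, 8, 10, 13, 15, 19]
Mean = 82/9
Median = 8
Freq: {3: 1, 13: 1, 1: 1, 7: 1, 15: 1, 19: 1, 6: 1, 8: 1, 10: 1}
Mode: No mode

Mean=82/9, Median=8, Mode=No mode


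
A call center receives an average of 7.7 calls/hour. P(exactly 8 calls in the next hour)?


Poisson(λ=7.7): P(X=8) = e^(-λ)×λ^k/k!
= e^(-7.7) × 7.7^8 / 8!
≈ 0.0004528271829 × 12357362.9155 / 40320 ≈ 0.138783

P(X=8) ≈ 0.138783 ≈ 13.88%


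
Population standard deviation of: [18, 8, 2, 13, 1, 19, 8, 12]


Mean = 81/8
  (18-81/8)²=3969/64
  (8-81/8)²=289/64
  (2-81/8)²=4225/64
  (13-81/8)²=529/64
  (1-81/8)²=5329/64
  (19-81/8)²=5041/64
  (8-81/8)²=289/64
  (12-81/8)²=225/64
Σ(x-μ)² = 2487/8
σ² = (2487/8)/8 = 2487/64

σ = √(2487/64) ≈ 6.2337


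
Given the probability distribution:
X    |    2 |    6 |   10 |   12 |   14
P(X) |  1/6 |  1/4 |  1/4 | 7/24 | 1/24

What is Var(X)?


E[X] = 101/12
E[X²] = 509/6
Var(X) = E[X²] - (E[X])² = 509/6 - 10201/144 = 2015/144

Var(X) = 2015/144 ≈ 13.9931


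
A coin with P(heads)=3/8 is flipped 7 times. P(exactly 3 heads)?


Binomial: P(X=3) = C(7,3)×p^3×(1-p)^4
= 35 × 27/512 × 625/4096 = 590625/2097152

P(X=3) = 590625/2097152 ≈ 28.16%


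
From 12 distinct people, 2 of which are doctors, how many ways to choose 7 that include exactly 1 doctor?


Choose 1 of the 2 doctors and 6 of the other 10 people:
C(2,1)×C(10,6) = 2×210 = 420

420


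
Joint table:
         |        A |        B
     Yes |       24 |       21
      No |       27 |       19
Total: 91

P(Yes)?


P(Yes) = (24+21)/91 = 45/91

P(Yes) = 45/91 ≈ 49.45%


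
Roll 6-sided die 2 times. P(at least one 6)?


P(no 6)^2 = (5/6)^2 = 25/36
P(≥1) = 1 - 25/36 = 11/36

P = 11/36 ≈ 30.56%


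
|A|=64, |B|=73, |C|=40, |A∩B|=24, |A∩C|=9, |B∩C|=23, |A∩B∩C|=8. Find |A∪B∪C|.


|A∪B∪C| = 64+73+40-24-9-23+8 = 129

|A∪B∪C| = 129


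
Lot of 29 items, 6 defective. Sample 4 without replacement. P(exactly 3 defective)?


Hypergeometric: C(6,3)×C(23,1)/C(29,4)
= 20×23/23751 = 460/23751

P(X=3) = 460/23751 ≈ 1.94%


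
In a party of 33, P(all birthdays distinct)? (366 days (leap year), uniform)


P(all different) = Π(366-i)/366 for i=0..32
= (366/366)×(365/366)×...×(334/366)
= 0.225976

P ≈ 0.2260 ≈ 22.60%


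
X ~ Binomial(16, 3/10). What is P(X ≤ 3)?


P(X ≤ 3) = Σ P(X=i) for i=0..3
P(X=0) = 33232930569601/10000000000000000
P(X=1) = 14242684529829/625000000000000
P(X=2) = 18312022966923/250000000000000
P(X=3) = 18312022966923/125000000000000
Sum = 19668469112621/80000000000000

P(X ≤ 3) = 19668469112621/80000000000000 ≈ 24.59%


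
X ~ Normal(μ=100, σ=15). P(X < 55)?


z = (55-100)/15 = -3.0
P(Z < -3.0) = 0.0013

P(X < 55) ≈ 0.0013


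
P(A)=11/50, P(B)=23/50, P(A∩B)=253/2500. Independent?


P(A)×P(B) = 253/2500
P(A∩B) = 253/2500
Equal ✓ → Independent

Yes, independent


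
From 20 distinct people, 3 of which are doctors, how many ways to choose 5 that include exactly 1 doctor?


Choose 1 of the 3 doctors and 4 of the other 17 people:
C(3,1)×C(17,4) = 3×2380 = 7140

7140


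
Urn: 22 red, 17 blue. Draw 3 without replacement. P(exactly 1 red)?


Hypergeometric: C(22,1)×C(17,2)/C(39,3)
= 22×136/9139 = 2992/9139

P(X=1) = 2992/9139 ≈ 32.74%


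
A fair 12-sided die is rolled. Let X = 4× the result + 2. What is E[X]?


E[die] = (1+12)/2 = 13/2
E[X] = 4×13/2 + 2 = 28

E[X] = 28


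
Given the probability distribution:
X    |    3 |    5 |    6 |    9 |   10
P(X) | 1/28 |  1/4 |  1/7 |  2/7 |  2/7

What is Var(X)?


E[X] = 107/14
E[X²] = 444/7
Var(X) = E[X²] - (E[X])² = 444/7 - 11449/196 = 983/196

Var(X) = 983/196 ≈ 5.0153


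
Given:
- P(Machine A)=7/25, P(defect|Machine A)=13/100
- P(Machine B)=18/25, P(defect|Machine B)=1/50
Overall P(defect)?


P(B) = Σ P(B|Aᵢ)×P(Aᵢ)
  13/100×7/25 = 91/2500
  1/50×18/25 = 9/625
Sum = 127/2500

P(defect) = 127/2500 ≈ 5.08%


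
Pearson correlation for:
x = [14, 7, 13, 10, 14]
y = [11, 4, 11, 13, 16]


n=5, Σx=58, Σy=55, Σxy=679, Σx²=710, Σy²=683
r = (5×679 - 58×55)/√((5×710 - 58²)(5×683 - 55²))
= 205/√(186×390) = 205/√72540 ≈ 205/269.3325 ≈ 0.7611

r ≈ 0.7611


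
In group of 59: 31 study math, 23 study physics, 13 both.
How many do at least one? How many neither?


|A∪B| = 31+23-13 = 41
Neither = 59-41 = 18

At least one: 41; Neither: 18


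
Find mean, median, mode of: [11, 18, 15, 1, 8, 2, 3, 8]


Sorted: [1, 2, 3, 8, 8, 11, 15, 18]
Mean = 66/8 = 33/4
Median = 8
Freq: {11: 1, 18: 1, 15: 1, 1: 1, 8: 2, 2: 1, 3: 1}
Mode: [8]

Mean=33/4, Median=8, Mode=8


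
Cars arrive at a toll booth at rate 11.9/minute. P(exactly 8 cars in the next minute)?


Poisson(λ=11.9): P(X=8) = e^(-λ)×λ^k/k!
= e^(-11.9) × 11.9^8 / 8!
≈ 6.790404807e-06 × 402138534.716 / 40320 ≈ 0.067725

P(X=8) ≈ 0.067725 ≈ 6.77%


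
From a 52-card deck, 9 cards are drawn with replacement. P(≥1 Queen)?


P(not a Queen) = 48/52 = 12/13
P(none in 9 draws) = (12/13)^9 = 5159780352/10604499373
P(≥1 Queen) = 1 - 5159780352/10604499373 = 5444719021/10604499373

P = 5444719021/10604499373 ≈ 51.34%


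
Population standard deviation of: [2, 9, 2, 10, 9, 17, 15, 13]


Mean = 77/8
  (2-77/8)²=3721/64
  (9-77/8)²=25/64
  (2-77/8)²=3721/64
  (10-77/8)²=9/64
  (9-77/8)²=25/64
  (17-77/8)²=3481/64
  (15-77/8)²=1849/64
  (13-77/8)²=729/64
Σ(x-μ)² = 1695/8
σ² = (1695/8)/8 = 1695/64

σ = √(1695/64) ≈ 5.1463


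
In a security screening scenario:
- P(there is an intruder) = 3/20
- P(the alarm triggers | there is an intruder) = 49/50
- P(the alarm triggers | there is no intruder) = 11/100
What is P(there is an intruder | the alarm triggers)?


Using Bayes' theorem:
P(A|B) = P(B|A)·P(A) / P(B)

P(the alarm triggers) = 49/50 × 3/20 + 11/100 × 17/20
= 147/1000 + 187/2000 = 481/2000

P(there is an intruder|the alarm triggers) = (147/1000) / (481/2000) = 294/481

P(there is an intruder|the alarm triggers) = 294/481 ≈ 61.12%


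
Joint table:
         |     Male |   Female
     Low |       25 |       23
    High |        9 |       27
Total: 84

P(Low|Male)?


P(Low|Male) = 25/(25+9) = 25/34

P = 25/34 ≈ 73.53%


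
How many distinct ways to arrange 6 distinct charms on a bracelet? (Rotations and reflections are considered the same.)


Free circular arrangements: rotations and reflections both identified.
(n-1)!/2 = 5!/2 = 120/2 = 60

60


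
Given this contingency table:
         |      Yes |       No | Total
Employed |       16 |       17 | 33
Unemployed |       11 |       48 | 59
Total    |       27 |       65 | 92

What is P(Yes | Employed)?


P(Yes | Employed) = 16/(16+17) = 16/33

P(Yes|Employed) = 16/33 ≈ 48.48%


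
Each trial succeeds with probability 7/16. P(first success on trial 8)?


Geometric: P(X=8) = (1-p)^(k-1)×p = (9/16)^7×7/16 = 33480783/4294967296

P(X=8) = 33480783/4294967296 ≈ 0.78%


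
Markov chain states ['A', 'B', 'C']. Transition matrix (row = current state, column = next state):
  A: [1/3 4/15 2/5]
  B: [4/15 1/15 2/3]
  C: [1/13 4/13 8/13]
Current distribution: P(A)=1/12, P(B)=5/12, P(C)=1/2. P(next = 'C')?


P(next=C) = Σᵢ P(now=i)×P(i→C)
= 1/12×2/5 + 5/12×2/3 + 1/2×8/13
= 1/30 + 5/18 + 4/13 = 362/585

P = 362/585 ≈ 0.6188


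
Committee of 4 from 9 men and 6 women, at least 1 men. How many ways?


Count by #men:
  1M,3W: C(9,1)×C(6,3)=180
  2M,2W: C(9,2)×C(6,2)=540
  3M,1W: C(9,3)×C(6,1)=504
  4M,0W: C(9,4)×C(6,0)=126
Total = 1350

1350


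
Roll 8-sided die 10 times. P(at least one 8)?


P(no 8)^10 = (7/8)^10 = 282475249/1073741824
P(≥1) = 1 - 282475249/1073741824 = 791266575/1073741824

P = 791266575/1073741824 ≈ 73.69%


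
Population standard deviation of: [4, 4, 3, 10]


Mean = 21/4
  (4-21/4)²=25/16
  (4-21/4)²=25/16
  (3-21/4)²=81/16
  (10-21/4)²=361/16
Σ(x-μ)² = 123/4
σ² = (123/4)/4 = 123/16

σ = √(123/16) ≈ 2.7726


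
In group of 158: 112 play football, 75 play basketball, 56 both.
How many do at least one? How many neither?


|A∪B| = 112+75-56 = 131
Neither = 158-131 = 27

At least one: 131; Neither: 27


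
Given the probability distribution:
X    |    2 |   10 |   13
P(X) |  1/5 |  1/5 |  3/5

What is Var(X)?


E[X] = 51/5
E[X²] = 611/5
Var(X) = E[X²] - (E[X])² = 611/5 - 2601/25 = 454/25

Var(X) = 454/25 ≈ 18.1600


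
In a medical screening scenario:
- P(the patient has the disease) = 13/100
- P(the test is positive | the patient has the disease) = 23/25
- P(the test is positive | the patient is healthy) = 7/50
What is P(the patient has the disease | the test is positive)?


Using Bayes' theorem:
P(A|B) = P(B|A)·P(A) / P(B)

P(the test is positive) = 23/25 × 13/100 + 7/50 × 87/100
= 299/2500 + 609/5000 = 1207/5000

P(the patient has the disease|the test is positive) = (299/2500) / (1207/5000) = 598/1207

P(the patient has the disease|the test is positive) = 598/1207 ≈ 49.54%


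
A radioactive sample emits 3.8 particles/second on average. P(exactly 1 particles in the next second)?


Poisson(λ=3.8): P(X=1) = e^(-λ)×λ^k/k!
= e^(-3.8) × 3.8^1 / 1!
≈ 0.02237077186 × 3.8 / 1 ≈ 0.085009

P(X=1) ≈ 0.085009 ≈ 8.50%


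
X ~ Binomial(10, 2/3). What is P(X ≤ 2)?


P(X ≤ 2) = Σ P(X=i) for i=0..2
P(X=0) = 1/59049
P(X=1) = 20/59049
P(X=2) = 20/6561
Sum = 67/19683

P(X ≤ 2) = 67/19683 ≈ 0.34%


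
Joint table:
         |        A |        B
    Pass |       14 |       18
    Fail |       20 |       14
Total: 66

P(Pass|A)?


P(Pass|A) = 14/(14+20) = 14/34 = 7/17

P = 7/17 ≈ 41.18%


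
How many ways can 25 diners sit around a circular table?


Circular arrangements of 25 distinct objects: fix one position to break rotational symmetry.
(n-1)! = 24! = 620448401733239439360000

620448401733239439360000


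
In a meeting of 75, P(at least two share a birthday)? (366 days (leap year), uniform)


P(all different) = Π(366-i)/366 for i=0..74
= 0.000287
P(match) = 1 - 0.000287 = 0.999713

P ≈ 0.9997 ≈ 99.97%


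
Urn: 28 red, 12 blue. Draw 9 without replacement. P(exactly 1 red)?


Hypergeometric: C(28,1)×C(12,8)/C(40,9)
= 28×495/273438880 = 63/1242904

P(X=1) = 63/1242904 ≈ 0.01%


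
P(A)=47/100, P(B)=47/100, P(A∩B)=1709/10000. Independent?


P(A)×P(B) = 2209/10000
P(A∩B) = 1709/10000
Not equal → NOT independent

No, not independent


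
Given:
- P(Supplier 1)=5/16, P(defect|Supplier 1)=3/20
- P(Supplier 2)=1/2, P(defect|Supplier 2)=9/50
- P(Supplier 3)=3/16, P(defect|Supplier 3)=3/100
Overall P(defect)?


P(B) = Σ P(B|Aᵢ)×P(Aᵢ)
  3/20×5/16 = 3/64
  9/50×1/2 = 9/100
  3/100×3/16 = 9/1600
Sum = 57/400

P(defect) = 57/400 ≈ 14.25%


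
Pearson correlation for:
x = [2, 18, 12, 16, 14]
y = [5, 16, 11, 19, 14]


n=5, Σx=62, Σy=65, Σxy=930, Σx²=924, Σy²=959
r = (5×930 - 62×65)/√((5×924 - 62²)(5×959 - 65²))
= 620/√(776×570) = 620/√442320 ≈ 620/665.0714 ≈ 0.9322

r ≈ 0.9322


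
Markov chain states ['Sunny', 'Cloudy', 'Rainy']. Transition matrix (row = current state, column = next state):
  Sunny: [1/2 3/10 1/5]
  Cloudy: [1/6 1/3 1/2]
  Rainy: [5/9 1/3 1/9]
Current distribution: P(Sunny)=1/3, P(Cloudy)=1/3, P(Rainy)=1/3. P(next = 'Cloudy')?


P(next=Cloudy) = Σᵢ P(now=i)×P(i→Cloudy)
= 1/3×3/10 + 1/3×1/3 + 1/3×1/3
= 1/10 + 1/9 + 1/9 = 29/90

P = 29/90 ≈ 0.3222


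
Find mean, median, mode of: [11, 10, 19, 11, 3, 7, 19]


Sorted: [3, 7, 10, 11, 11, 19, 19]
Mean = 80/7
Median = 11
Freq: {11: 2, 10: 1, 19: 2, 3: 1, 7: 1}
Mode: [11, 19]

Mean=80/7, Median=11, Mode=[11, 19]


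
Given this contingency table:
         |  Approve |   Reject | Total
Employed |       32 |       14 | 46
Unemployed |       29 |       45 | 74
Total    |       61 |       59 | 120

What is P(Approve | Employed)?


P(Approve | Employed) = 32/(32+14) = 32/46 = 16/23

P(Approve|Employed) = 16/23 ≈ 69.57%


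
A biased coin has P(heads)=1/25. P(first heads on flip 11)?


Geometric: P(X=11) = (1-p)^(k-1)×p = (24/25)^10×1/25 = 63403380965376/2384185791015625

P(X=11) = 63403380965376/2384185791015625 ≈ 2.66%


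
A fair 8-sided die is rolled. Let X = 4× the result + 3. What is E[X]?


E[die] = (1+8)/2 = 9/2
E[X] = 4×9/2 + 3 = 21

E[X] = 21


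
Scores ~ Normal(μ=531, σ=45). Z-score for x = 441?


z = (x - μ)/σ = (441 - 531)/45 = -2.0

z = -2.0


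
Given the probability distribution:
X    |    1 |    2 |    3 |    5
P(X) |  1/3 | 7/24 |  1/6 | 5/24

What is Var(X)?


E[X] = 59/24
E[X²] = 197/24
Var(X) = E[X²] - (E[X])² = 197/24 - 3481/576 = 1247/576

Var(X) = 1247/576 ≈ 2.1649


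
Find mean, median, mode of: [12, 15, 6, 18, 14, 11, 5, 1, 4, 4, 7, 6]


Sorted: [1, 4, 4, 5, 6, 6, 7, 11, 12, 14, 15, 18]
Mean = 103/12
Median = 13/2
Freq: {12: 1, 15: 1, 6: 2, 18: 1, 14: 1, 11: 1, 5: 1, 1: 1, 4: 2, 7: 1}
Mode: [4, 6]

Mean=103/12, Median=13/2, Mode=[4, 6]


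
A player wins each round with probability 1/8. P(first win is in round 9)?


Geometric: P(X=9) = (1-p)^(k-1)×p = (7/8)^8×1/8 = 5764801/134217728

P(X=9) = 5764801/134217728 ≈ 4.30%


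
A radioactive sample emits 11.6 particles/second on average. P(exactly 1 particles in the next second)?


Poisson(λ=11.6): P(X=1) = e^(-λ)×λ^k/k!
= e^(-11.6) × 11.6^1 / 1!
≈ 9.166087736e-06 × 11.6 / 1 ≈ 0.000106

P(X=1) ≈ 0.000106 ≈ 0.01%


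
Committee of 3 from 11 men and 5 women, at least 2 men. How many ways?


Count by #men:
  2M,1W: C(11,2)×C(5,1)=275
  3M,0W: C(11,3)×C(5,0)=165
Total = 440

440


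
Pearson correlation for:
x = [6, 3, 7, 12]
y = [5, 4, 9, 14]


n=4, Σx=28, Σy=32, Σxy=273, Σx²=238, Σy²=318
r = (4×273 - 28×32)/√((4×238 - 28²)(4×318 - 32²))
= 196/√(168×248) = 196/√41664 ≈ 196/204.1176 ≈ 0.9602

r ≈ 0.9602


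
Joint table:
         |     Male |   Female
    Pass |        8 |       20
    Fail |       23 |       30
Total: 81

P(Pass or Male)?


P(Pass∨Male) = P(Pass) + P(Male) - P(Pass∧Male)
= (28 + 31 - 8)/81 = 51/81 = 17/27

P = 17/27 ≈ 62.96%


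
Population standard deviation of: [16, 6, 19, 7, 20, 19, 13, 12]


Mean = 112/8 = 14
  (16-14)²=4
  (6-14)²=64
  (19-14)²=25
  (7-14)²=49
  (20-14)²=36
  (19-14)²=25
  (13-14)²=1
  (12-14)²=4
Σ(x-μ)² = 208
σ² = 208/8 = 26

σ = √(26) ≈ 5.0990


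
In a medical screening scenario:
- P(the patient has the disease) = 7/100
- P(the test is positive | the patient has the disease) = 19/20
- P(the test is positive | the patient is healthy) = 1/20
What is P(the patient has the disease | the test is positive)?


Using Bayes' theorem:
P(A|B) = P(B|A)·P(A) / P(B)

P(the test is positive) = 19/20 × 7/100 + 1/20 × 93/100
= 133/2000 + 93/2000 = 113/1000

P(the patient has the disease|the test is positive) = (133/2000) / (113/1000) = 133/226

P(the patient has the disease|the test is positive) = 133/226 ≈ 58.85%


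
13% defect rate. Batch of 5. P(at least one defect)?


P(all good) = (87/100)^5 = 4984209207/10000000000
P(≥1 defect) = 5015790793/10000000000

P = 5015790793/10000000000 ≈ 50.16%


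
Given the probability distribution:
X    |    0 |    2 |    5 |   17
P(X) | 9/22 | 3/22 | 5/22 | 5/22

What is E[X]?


E[X] = Σ x·P(X=x)
= (0)×(9/22) + (2)×(3/22) + (5)×(5/22) + (17)×(5/22)
= 58/11

E[X] = 58/11


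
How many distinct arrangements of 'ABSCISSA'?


Letters: 8, freq: {'A': 2, 'B': 1, 'S': 3, 'C': 1, 'I': 1}
8!/(2!×1!×3!×1!×1!) = 40320/12 = 3360

3360


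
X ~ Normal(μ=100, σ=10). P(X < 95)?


z = (95-100)/10 = -0.5
P(Z < -0.5) = 0.3085

P(X < 95) ≈ 0.3085


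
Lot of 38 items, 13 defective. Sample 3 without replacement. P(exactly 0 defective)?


Hypergeometric: C(13,0)×C(25,3)/C(38,3)
= 1×2300/8436 = 575/2109

P(X=0) = 575/2109 ≈ 27.26%


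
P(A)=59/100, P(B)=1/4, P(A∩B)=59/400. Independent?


P(A)×P(B) = 59/400
P(A∩B) = 59/400
Equal ✓ → Independent

Yes, independent


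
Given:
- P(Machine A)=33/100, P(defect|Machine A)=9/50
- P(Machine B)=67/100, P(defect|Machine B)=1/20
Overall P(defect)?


P(B) = Σ P(B|Aᵢ)×P(Aᵢ)
  9/50×33/100 = 297/5000
  1/20×67/100 = 67/2000
Sum = 929/10000

P(defect) = 929/10000 ≈ 9.29%


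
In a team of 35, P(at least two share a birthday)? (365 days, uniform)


P(all different) = Π(365-i)/365 for i=0..34
= 0.185617
P(match) = 1 - 0.185617 = 0.814383

P ≈ 0.8144 ≈ 81.44%


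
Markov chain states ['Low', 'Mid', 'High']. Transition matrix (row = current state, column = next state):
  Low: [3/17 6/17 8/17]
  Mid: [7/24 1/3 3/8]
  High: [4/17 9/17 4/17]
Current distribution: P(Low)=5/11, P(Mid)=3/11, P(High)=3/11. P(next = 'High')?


P(next=High) = Σᵢ P(now=i)×P(i→High)
= 5/11×8/17 + 3/11×3/8 + 3/11×4/17
= 40/187 + 9/88 + 12/187 = 569/1496

P = 569/1496 ≈ 0.3803


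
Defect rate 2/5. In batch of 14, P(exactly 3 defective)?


Binomial: P(X=3) = C(14,3)×p^3×(1-p)^11
= 364 × 8/125 × 177147/48828125 = 515852064/6103515625

P(X=3) = 515852064/6103515625 ≈ 8.45%


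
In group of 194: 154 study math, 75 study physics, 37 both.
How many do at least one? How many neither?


|A∪B| = 154+75-37 = 192
Neither = 194-192 = 2

At least one: 192; Neither: 2


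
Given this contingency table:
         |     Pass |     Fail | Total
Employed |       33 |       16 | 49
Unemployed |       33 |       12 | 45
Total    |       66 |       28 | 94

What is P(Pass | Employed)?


P(Pass | Employed) = 33/(33+16) = 33/49

P(Pass|Employed) = 33/49 ≈ 67.35%


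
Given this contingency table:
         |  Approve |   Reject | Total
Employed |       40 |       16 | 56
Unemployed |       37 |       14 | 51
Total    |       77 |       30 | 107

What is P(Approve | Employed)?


P(Approve | Employed) = 40/(40+16) = 40/56 = 5/7

P(Approve|Employed) = 5/7 ≈ 71.43%


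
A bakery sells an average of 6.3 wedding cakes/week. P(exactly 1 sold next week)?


Poisson(λ=6.3): P(X=1) = e^(-λ)×λ^k/k!
= e^(-6.3) × 6.3^1 / 1!
≈ 0.001836304777 × 6.3 / 1 ≈ 0.011569

P(X=1) ≈ 0.011569 ≈ 1.16%


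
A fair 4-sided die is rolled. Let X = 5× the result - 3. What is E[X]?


E[die] = (1+4)/2 = 5/2
E[X] = 5×5/2 - 3 = 19/2

E[X] = 19/2


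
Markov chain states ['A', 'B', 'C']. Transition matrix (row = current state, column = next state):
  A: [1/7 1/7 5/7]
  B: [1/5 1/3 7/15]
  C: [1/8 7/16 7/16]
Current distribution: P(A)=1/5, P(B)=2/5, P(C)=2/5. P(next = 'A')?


P(next=A) = Σᵢ P(now=i)×P(i→A)
= 1/5×1/7 + 2/5×1/5 + 2/5×1/8
= 1/35 + 2/25 + 1/20 = 111/700

P = 111/700 ≈ 0.1586


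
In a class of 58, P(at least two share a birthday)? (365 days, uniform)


P(all different) = Π(365-i)/365 for i=0..57
= 0.008335
P(match) = 1 - 0.008335 = 0.991665

P ≈ 0.9917 ≈ 99.17%


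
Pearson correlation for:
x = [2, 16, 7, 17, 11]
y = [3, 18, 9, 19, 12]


n=5, Σx=53, Σy=61, Σxy=812, Σx²=719, Σy²=919
r = (5×812 - 53×61)/√((5×719 - 53²)(5×919 - 61²))
= 827/√(786×874) = 827/√686964 ≈ 827/828.8329 ≈ 0.9978

r ≈ 0.9978


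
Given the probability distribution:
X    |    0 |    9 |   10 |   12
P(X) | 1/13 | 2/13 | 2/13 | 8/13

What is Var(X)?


E[X] = 134/13
E[X²] = 1514/13
Var(X) = E[X²] - (E[X])² = 1514/13 - 17956/169 = 1726/169

Var(X) = 1726/169 ≈ 10.2130


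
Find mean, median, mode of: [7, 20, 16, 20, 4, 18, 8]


Sorted: [4, 7, 8, 16, 18, 20, 20]
Mean = 93/7
Median = 16
Freq: {7: 1, 20: 2, 16: 1, 4: 1, 18: 1, 8: 1}
Mode: [20]

Mean=93/7, Median=16, Mode=20


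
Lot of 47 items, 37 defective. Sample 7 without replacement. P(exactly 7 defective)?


Hypergeometric: C(37,7)×C(10,0)/C(47,7)
= 10295472×1/62891499 = 311984/1905803

P(X=7) = 311984/1905803 ≈ 16.37%


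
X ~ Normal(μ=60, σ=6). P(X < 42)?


z = (42-60)/6 = -3.0
P(Z < -3.0) = 0.0013

P(X < 42) ≈ 0.0013


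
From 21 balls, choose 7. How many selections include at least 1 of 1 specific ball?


Complement: C(21,7) - C(20,7) = 116280 - 77520 = 38760

38760


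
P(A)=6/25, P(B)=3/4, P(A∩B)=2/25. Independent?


P(A)×P(B) = 9/50
P(A∩B) = 2/25
Not equal → NOT independent

No, not independent


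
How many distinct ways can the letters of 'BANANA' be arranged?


Letters: 6, freq: {'B': 1, 'A': 3, 'N': 2}
6!/(1!×3!×2!) = 720/12 = 60

60


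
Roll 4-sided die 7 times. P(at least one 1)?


P(no 1)^7 = (3/4)^7 = 2187/16384
P(≥1) = 1 - 2187/16384 = 14197/16384

P = 14197/16384 ≈ 86.65%


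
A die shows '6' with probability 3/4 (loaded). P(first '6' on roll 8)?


Geometric: P(X=8) = (1-p)^(k-1)×p = (1/4)^7×3/4 = 3/65536

P(X=8) = 3/65536 ≈ 0.00%


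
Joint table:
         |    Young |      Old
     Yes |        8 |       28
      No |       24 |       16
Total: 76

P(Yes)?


P(Yes) = (8+28)/76 = 36/76 = 9/19

P(Yes) = 9/19 ≈ 47.37%


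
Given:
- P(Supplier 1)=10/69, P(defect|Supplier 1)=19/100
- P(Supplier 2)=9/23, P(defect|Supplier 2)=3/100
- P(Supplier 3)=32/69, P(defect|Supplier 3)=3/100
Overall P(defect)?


P(B) = Σ P(B|Aᵢ)×P(Aᵢ)
  19/100×10/69 = 19/690
  3/100×9/23 = 27/2300
  3/100×32/69 = 8/575
Sum = 367/6900

P(defect) = 367/6900 ≈ 5.32%


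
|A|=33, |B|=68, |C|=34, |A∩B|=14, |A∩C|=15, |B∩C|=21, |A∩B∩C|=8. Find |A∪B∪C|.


|A∪B∪C| = 33+68+34-14-15-21+8 = 93

|A∪B∪C| = 93
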